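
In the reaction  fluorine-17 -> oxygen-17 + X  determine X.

positron

Conserve mass number: 17 = 17 + A, so A = 0.
Conserve atomic number: 9 = 8 + Z, so Z = 1.
A = 0 and Z = 1 is e⁺ — a positron.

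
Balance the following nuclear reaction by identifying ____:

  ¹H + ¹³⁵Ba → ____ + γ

La-136

Conserve mass number: 1 + 135 = A + 0, so A = 136.
Conserve atomic number: 1 + 56 = Z + 0, so Z = 57.
Z = 57 is lanthanum, so the species is ¹³⁶La.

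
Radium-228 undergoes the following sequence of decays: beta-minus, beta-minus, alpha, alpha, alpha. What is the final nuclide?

Po-216

Start: (A, Z) = (228, 88).
After β⁻: (228, 89).
After β⁻: (228, 90).
After α: (224, 88).
After α: (220, 86).
After α: (216, 84).
Z = 84 is polonium.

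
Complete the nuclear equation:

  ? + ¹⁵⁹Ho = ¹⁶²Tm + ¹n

alpha particle

Conserve mass number: A + 159 = 162 + 1, so A = 4.
Conserve atomic number: Z + 67 = 69 + 0, so Z = 2.
A = 4 and Z = 2 is ⁴He — an alpha particle.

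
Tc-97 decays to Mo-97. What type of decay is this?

ΔA = 97 − 97 = 0; ΔZ = 42 − 43 = -1.
A is unchanged and Z drops by 1 — a proton has become a neutron (β⁺ emission or electron capture).

beta-plus decay or electron capture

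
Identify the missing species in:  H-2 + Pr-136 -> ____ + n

Conserve mass number: 2 + 136 = A + 1, so A = 137.
Conserve atomic number: 1 + 59 = Z + 0, so Z = 60.
Z = 60 is neodymium, so the species is Nd-137.

Nd-137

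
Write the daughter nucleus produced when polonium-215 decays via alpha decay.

Pb-211

Alpha decay: mass number changes by -4, atomic number by -2.
A: 215 − 4 = 211; Z: 84 − 2 = 82.
Z = 82 is lead, so the daughter is lead-211.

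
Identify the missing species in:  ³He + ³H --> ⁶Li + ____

gamma ray

Conserve mass number: 3 + 3 = 6 + A, so A = 0.
Conserve atomic number: 2 + 1 = 3 + Z, so Z = 0.
A = 0 and Z = 0 is γ — a gamma ray.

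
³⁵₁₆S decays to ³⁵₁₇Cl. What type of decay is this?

beta-minus decay

ΔA = 35 − 35 = 0; ΔZ = 17 − 16 = +1.
A is unchanged and Z rises by 1 — a neutron has become a proton (β⁻ decay).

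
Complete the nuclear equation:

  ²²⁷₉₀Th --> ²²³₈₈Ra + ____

Conserve mass number: 227 = 223 + A, so A = 4.
Conserve atomic number: 90 = 88 + Z, so Z = 2.
A = 4 and Z = 2 is ⁴₂He — an alpha particle.

alpha particle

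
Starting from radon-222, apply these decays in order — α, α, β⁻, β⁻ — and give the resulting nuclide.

Start: (A, Z) = (222, 86).
After α: (218, 84).
After α: (214, 82).
After β⁻: (214, 83).
After β⁻: (214, 84).
Z = 84 is polonium.

Po-214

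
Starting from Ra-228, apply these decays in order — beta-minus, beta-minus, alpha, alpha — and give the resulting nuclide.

Start: (A, Z) = (228, 88).
After β⁻: (228, 89).
After β⁻: (228, 90).
After α: (224, 88).
After α: (220, 86).
Z = 86 is radon.

Rn-220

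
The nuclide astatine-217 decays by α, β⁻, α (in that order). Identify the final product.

Pb-209

Start: (A, Z) = (217, 85).
After α: (213, 83).
After β⁻: (213, 84).
After α: (209, 82).
Z = 82 is lead.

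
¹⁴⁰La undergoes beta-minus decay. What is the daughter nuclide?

Beta-minus decay: mass number changes by +0, atomic number by +1.
A: 140 = 140; Z: 57 + 1 = 58.
Z = 58 is cerium, so the daughter is ¹⁴⁰Ce.

Ce-140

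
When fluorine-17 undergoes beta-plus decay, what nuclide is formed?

Beta-plus decay: mass number changes by +0, atomic number by -1.
A: 17 = 17; Z: 9 − 1 = 8.
Z = 8 is oxygen, so the daughter is oxygen-17.

O-17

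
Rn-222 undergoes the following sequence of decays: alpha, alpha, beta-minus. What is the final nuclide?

Bi-214

Start: (A, Z) = (222, 86).
After α: (218, 84).
After α: (214, 82).
After β⁻: (214, 83).
Z = 83 is bismuth.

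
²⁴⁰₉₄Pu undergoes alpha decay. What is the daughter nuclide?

U-236

Alpha decay: mass number changes by -4, atomic number by -2.
A: 240 − 4 = 236; Z: 94 − 2 = 92.
Z = 92 is uranium, so the daughter is ²³⁶₉₂U.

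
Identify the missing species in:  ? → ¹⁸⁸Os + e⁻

Re-188

Conserve mass number: A = 188 + 0, so A = 188.
Conserve atomic number: Z = 76 − 1, so Z = 75.
Z = 75 is rhenium, so the species is ¹⁸⁸Re.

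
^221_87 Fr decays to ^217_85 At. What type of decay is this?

ΔA = 217 − 221 = -4; ΔZ = 85 − 87 = -2.
A drops by 4 and Z drops by 2 — the signature of alpha emission.

alpha decay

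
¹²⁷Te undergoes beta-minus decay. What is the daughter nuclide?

Beta-minus decay: mass number changes by +0, atomic number by +1.
A: 127 = 127; Z: 52 + 1 = 53.
Z = 53 is iodine, so the daughter is ¹²⁷I.

I-127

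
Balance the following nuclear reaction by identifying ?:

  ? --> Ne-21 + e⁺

Conserve mass number: A = 21 + 0, so A = 21.
Conserve atomic number: Z = 10 + 1, so Z = 11.
Z = 11 is sodium, so the species is Na-21.

Na-21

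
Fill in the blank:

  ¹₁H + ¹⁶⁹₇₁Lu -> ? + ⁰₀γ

Conserve mass number: 1 + 169 = A + 0, so A = 170.
Conserve atomic number: 1 + 71 = Z + 0, so Z = 72.
Z = 72 is hafnium, so the species is ¹⁷⁰₇₂Hf.

Hf-170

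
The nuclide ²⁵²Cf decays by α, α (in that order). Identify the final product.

Start: (A, Z) = (252, 98).
After α: (248, 96).
After α: (244, 94).
Z = 94 is plutonium.

Pu-244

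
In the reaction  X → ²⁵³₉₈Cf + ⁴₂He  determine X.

Fm-257

Conserve mass number: A = 253 + 4, so A = 257.
Conserve atomic number: Z = 98 + 2, so Z = 100.
Z = 100 is fermium, so the species is ²⁵⁷₁₀₀Fm.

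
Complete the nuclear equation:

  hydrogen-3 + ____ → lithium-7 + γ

alpha particle

Conserve mass number: 3 + A = 7 + 0, so A = 4.
Conserve atomic number: 1 + Z = 3 + 0, so Z = 2.
A = 4 and Z = 2 is helium-4 — an alpha particle.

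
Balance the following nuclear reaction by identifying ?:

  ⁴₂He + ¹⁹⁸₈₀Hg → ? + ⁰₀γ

Pb-202

Conserve mass number: 4 + 198 = A + 0, so A = 202.
Conserve atomic number: 2 + 80 = Z + 0, so Z = 82.
Z = 82 is lead, so the species is ²⁰²₈₂Pb.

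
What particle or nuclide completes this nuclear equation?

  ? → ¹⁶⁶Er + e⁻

Ho-166

Conserve mass number: A = 166 + 0, so A = 166.
Conserve atomic number: Z = 68 − 1, so Z = 67.
Z = 67 is holmium, so the species is ¹⁶⁶Ho.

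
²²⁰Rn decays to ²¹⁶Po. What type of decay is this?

ΔA = 216 − 220 = -4; ΔZ = 84 − 86 = -2.
A drops by 4 and Z drops by 2 — the signature of alpha emission.

alpha decay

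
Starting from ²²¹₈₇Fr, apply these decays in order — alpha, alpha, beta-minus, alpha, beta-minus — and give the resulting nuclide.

Bi-209

Start: (A, Z) = (221, 87).
After α: (217, 85).
After α: (213, 83).
After β⁻: (213, 84).
After α: (209, 82).
After β⁻: (209, 83).
Z = 83 is bismuth.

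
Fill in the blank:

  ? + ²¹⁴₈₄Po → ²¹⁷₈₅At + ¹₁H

alpha particle

Conserve mass number: A + 214 = 217 + 1, so A = 4.
Conserve atomic number: Z + 84 = 85 + 1, so Z = 2.
A = 4 and Z = 2 is ⁴₂He — an alpha particle.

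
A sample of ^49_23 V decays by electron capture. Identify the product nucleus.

Ti-49

Electron capture: mass number changes by +0, atomic number by -1.
A: 49 = 49; Z: 23 − 1 = 22.
Z = 22 is titanium, so the daughter is ^49_22 Ti.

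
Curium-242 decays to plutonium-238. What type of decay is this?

ΔA = 238 − 242 = -4; ΔZ = 94 − 96 = -2.
A drops by 4 and Z drops by 2 — the signature of alpha emission.

alpha decay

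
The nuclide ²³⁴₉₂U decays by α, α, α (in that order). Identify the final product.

Rn-222

Start: (A, Z) = (234, 92).
After α: (230, 90).
After α: (226, 88).
After α: (222, 86).
Z = 86 is radon.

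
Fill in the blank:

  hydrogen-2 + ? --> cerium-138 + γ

La-136

Conserve mass number: 2 + A = 138 + 0, so A = 136.
Conserve atomic number: 1 + Z = 58 + 0, so Z = 57.
Z = 57 is lanthanum, so the species is lanthanum-136.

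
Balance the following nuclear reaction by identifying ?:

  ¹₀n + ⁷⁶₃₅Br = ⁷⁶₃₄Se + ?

proton

Conserve mass number: 1 + 76 = 76 + A, so A = 1.
Conserve atomic number: 0 + 35 = 34 + Z, so Z = 1.
A = 1 and Z = 1 is ¹₁H — a proton.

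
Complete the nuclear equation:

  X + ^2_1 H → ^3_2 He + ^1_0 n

Conserve mass number: A + 2 = 3 + 1, so A = 2.
Conserve atomic number: Z + 1 = 2 + 0, so Z = 1.
A = 2 and Z = 1 is ^2_1 H — a deuteron.

deuteron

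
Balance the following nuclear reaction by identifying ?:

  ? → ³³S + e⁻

P-33

Conserve mass number: A = 33 + 0, so A = 33.
Conserve atomic number: Z = 16 − 1, so Z = 15.
Z = 15 is phosphorus, so the species is ³³P.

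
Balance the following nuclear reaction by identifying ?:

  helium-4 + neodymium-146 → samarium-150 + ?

gamma ray

Conserve mass number: 4 + 146 = 150 + A, so A = 0.
Conserve atomic number: 2 + 60 = 62 + Z, so Z = 0.
A = 0 and Z = 0 is γ — a gamma ray.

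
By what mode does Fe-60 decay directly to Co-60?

ΔA = 60 − 60 = 0; ΔZ = 27 − 26 = +1.
A is unchanged and Z rises by 1 — a neutron has become a proton (β⁻ decay).

beta-minus decay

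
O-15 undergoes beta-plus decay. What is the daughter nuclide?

Beta-plus decay: mass number changes by +0, atomic number by -1.
A: 15 = 15; Z: 8 − 1 = 7.
Z = 7 is nitrogen, so the daughter is N-15.

N-15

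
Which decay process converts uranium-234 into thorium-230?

ΔA = 230 − 234 = -4; ΔZ = 90 − 92 = -2.
A drops by 4 and Z drops by 2 — the signature of alpha emission.

alpha decay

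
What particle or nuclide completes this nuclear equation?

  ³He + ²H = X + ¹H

Conserve mass number: 3 + 2 = A + 1, so A = 4.
Conserve atomic number: 2 + 1 = Z + 1, so Z = 2.
A = 4 and Z = 2 is ⁴He — an alpha particle.

He-4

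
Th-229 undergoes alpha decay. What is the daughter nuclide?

Ra-225

Alpha decay: mass number changes by -4, atomic number by -2.
A: 229 − 4 = 225; Z: 90 − 2 = 88.
Z = 88 is radium, so the daughter is Ra-225.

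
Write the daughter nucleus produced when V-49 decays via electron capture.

Ti-49

Electron capture: mass number changes by +0, atomic number by -1.
A: 49 = 49; Z: 23 − 1 = 22.
Z = 22 is titanium, so the daughter is Ti-49.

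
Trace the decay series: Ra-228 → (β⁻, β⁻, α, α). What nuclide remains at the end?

Start: (A, Z) = (228, 88).
After β⁻: (228, 89).
After β⁻: (228, 90).
After α: (224, 88).
After α: (220, 86).
Z = 86 is radon.

Rn-220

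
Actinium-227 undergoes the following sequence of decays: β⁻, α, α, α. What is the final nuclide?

Start: (A, Z) = (227, 89).
After β⁻: (227, 90).
After α: (223, 88).
After α: (219, 86).
After α: (215, 84).
Z = 84 is polonium.

Po-215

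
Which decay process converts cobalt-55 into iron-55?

beta-plus decay or electron capture

ΔA = 55 − 55 = 0; ΔZ = 26 − 27 = -1.
A is unchanged and Z drops by 1 — a proton has become a neutron (β⁺ emission or electron capture).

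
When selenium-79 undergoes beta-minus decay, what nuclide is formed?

Beta-minus decay: mass number changes by +0, atomic number by +1.
A: 79 = 79; Z: 34 + 1 = 35.
Z = 35 is bromine, so the daughter is bromine-79.

Br-79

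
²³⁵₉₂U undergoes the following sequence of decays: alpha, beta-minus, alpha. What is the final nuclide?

Start: (A, Z) = (235, 92).
After α: (231, 90).
After β⁻: (231, 91).
After α: (227, 89).
Z = 89 is actinium.

Ac-227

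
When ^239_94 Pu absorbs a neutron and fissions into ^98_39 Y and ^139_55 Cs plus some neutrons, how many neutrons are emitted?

3

Conserve mass number: 240 = 98 + 139 + k, so k = 240 − 237 = 3.
Check atomic number: 94 = 39 + 55 + 0 = 94. ✓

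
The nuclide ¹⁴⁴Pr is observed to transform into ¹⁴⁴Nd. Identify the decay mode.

beta-minus decay

ΔA = 144 − 144 = 0; ΔZ = 60 − 59 = +1.
A is unchanged and Z rises by 1 — a neutron has become a proton (β⁻ decay).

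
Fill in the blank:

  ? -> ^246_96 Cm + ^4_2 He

Cf-250

Conserve mass number: A = 246 + 4, so A = 250.
Conserve atomic number: Z = 96 + 2, so Z = 98.
Z = 98 is californium, so the species is ^250_98 Cf.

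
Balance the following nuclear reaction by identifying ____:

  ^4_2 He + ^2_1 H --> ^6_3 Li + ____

Conserve mass number: 4 + 2 = 6 + A, so A = 0.
Conserve atomic number: 2 + 1 = 3 + Z, so Z = 0.
A = 0 and Z = 0 is ^0_0 γ — a gamma ray.

gamma ray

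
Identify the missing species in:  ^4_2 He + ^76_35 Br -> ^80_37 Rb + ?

gamma ray

Conserve mass number: 4 + 76 = 80 + A, so A = 0.
Conserve atomic number: 2 + 35 = 37 + Z, so Z = 0.
A = 0 and Z = 0 is ^0_0 γ — a gamma ray.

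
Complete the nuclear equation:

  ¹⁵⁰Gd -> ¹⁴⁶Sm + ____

Conserve mass number: 150 = 146 + A, so A = 4.
Conserve atomic number: 64 = 62 + Z, so Z = 2.
A = 4 and Z = 2 is ⁴He — an alpha particle.

alpha particle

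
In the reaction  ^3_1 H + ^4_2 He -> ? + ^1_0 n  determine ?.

Conserve mass number: 3 + 4 = A + 1, so A = 6.
Conserve atomic number: 1 + 2 = Z + 0, so Z = 3.
Z = 3 is lithium, so the species is ^6_3 Li.

Li-6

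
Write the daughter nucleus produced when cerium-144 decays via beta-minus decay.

Beta-minus decay: mass number changes by +0, atomic number by +1.
A: 144 = 144; Z: 58 + 1 = 59.
Z = 59 is praseodymium, so the daughter is praseodymium-144.

Pr-144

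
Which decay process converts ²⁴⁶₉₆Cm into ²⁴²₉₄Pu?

ΔA = 242 − 246 = -4; ΔZ = 94 − 96 = -2.
A drops by 4 and Z drops by 2 — the signature of alpha emission.

alpha decay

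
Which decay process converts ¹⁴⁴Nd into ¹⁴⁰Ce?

alpha decay

ΔA = 140 − 144 = -4; ΔZ = 58 − 60 = -2.
A drops by 4 and Z drops by 2 — the signature of alpha emission.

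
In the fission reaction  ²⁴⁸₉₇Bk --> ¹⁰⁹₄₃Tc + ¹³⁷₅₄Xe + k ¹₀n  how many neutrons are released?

2

Conserve mass number: 248 = 109 + 137 + k, so k = 248 − 246 = 2.
Check atomic number: 97 = 43 + 54 + 0 = 97. ✓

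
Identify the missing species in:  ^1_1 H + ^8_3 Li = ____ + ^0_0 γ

Conserve mass number: 1 + 8 = A + 0, so A = 9.
Conserve atomic number: 1 + 3 = Z + 0, so Z = 4.
Z = 4 is beryllium, so the species is ^9_4 Be.

Be-9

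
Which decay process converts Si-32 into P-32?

beta-minus decay

ΔA = 32 − 32 = 0; ΔZ = 15 − 14 = +1.
A is unchanged and Z rises by 1 — a neutron has become a proton (β⁻ decay).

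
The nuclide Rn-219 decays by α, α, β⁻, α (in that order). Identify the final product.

Tl-207

Start: (A, Z) = (219, 86).
After α: (215, 84).
After α: (211, 82).
After β⁻: (211, 83).
After α: (207, 81).
Z = 81 is thallium.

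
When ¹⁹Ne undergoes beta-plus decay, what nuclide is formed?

Beta-plus decay: mass number changes by +0, atomic number by -1.
A: 19 = 19; Z: 10 − 1 = 9.
Z = 9 is fluorine, so the daughter is ¹⁹F.

F-19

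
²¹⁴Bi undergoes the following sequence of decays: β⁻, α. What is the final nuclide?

Start: (A, Z) = (214, 83).
After β⁻: (214, 84).
After α: (210, 82).
Z = 82 is lead.

Pb-210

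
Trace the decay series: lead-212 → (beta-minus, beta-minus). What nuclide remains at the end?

Po-212

Start: (A, Z) = (212, 82).
After β⁻: (212, 83).
After β⁻: (212, 84).
Z = 84 is polonium.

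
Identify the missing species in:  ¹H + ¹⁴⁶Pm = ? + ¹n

Sm-146

Conserve mass number: 1 + 146 = A + 1, so A = 146.
Conserve atomic number: 1 + 61 = Z + 0, so Z = 62.
Z = 62 is samarium, so the species is ¹⁴⁶Sm.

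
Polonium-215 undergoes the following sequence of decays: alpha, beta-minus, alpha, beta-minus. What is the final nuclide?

Pb-207

Start: (A, Z) = (215, 84).
After α: (211, 82).
After β⁻: (211, 83).
After α: (207, 81).
After β⁻: (207, 82).
Z = 82 is lead.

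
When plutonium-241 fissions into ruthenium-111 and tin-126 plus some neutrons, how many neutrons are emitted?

4

Conserve mass number: 241 = 111 + 126 + k, so k = 241 − 237 = 4.
Check atomic number: 94 = 44 + 50 + 0 = 94. ✓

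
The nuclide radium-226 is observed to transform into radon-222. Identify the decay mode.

alpha decay

ΔA = 222 − 226 = -4; ΔZ = 86 − 88 = -2.
A drops by 4 and Z drops by 2 — the signature of alpha emission.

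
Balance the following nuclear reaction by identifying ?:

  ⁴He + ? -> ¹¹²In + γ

Ag-108

Conserve mass number: 4 + A = 112 + 0, so A = 108.
Conserve atomic number: 2 + Z = 49 + 0, so Z = 47.
Z = 47 is silver, so the species is ¹⁰⁸Ag.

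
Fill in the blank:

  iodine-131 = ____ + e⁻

Conserve mass number: 131 = A + 0, so A = 131.
Conserve atomic number: 53 = Z − 1, so Z = 54.
Z = 54 is xenon, so the species is xenon-131.

Xe-131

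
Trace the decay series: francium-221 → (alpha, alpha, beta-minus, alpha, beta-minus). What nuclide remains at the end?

Start: (A, Z) = (221, 87).
After α: (217, 85).
After α: (213, 83).
After β⁻: (213, 84).
After α: (209, 82).
After β⁻: (209, 83).
Z = 83 is bismuth.

Bi-209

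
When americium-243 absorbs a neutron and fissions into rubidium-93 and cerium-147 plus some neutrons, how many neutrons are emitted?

4

Conserve mass number: 244 = 93 + 147 + k, so k = 244 − 240 = 4.
Check atomic number: 95 = 37 + 58 + 0 = 95. ✓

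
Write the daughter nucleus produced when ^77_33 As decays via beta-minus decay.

Se-77

Beta-minus decay: mass number changes by +0, atomic number by +1.
A: 77 = 77; Z: 33 + 1 = 34.
Z = 34 is selenium, so the daughter is ^77_34 Se.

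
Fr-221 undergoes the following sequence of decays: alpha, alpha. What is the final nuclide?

Start: (A, Z) = (221, 87).
After α: (217, 85).
After α: (213, 83).
Z = 83 is bismuth.

Bi-213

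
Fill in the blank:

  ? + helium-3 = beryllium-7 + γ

alpha particle

Conserve mass number: A + 3 = 7 + 0, so A = 4.
Conserve atomic number: Z + 2 = 4 + 0, so Z = 2.
A = 4 and Z = 2 is helium-4 — an alpha particle.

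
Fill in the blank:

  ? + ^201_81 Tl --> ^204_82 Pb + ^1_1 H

Conserve mass number: A + 201 = 204 + 1, so A = 4.
Conserve atomic number: Z + 81 = 82 + 1, so Z = 2.
A = 4 and Z = 2 is ^4_2 He — an alpha particle.

alpha particle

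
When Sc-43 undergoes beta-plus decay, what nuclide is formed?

Beta-plus decay: mass number changes by +0, atomic number by -1.
A: 43 = 43; Z: 21 − 1 = 20.
Z = 20 is calcium, so the daughter is Ca-43.

Ca-43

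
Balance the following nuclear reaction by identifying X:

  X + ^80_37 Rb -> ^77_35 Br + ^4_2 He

neutron

Conserve mass number: A + 80 = 77 + 4, so A = 1.
Conserve atomic number: Z + 37 = 35 + 2, so Z = 0.
A = 1 and Z = 0 is ^1_0 n — a neutron.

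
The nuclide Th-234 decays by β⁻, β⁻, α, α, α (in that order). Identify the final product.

Start: (A, Z) = (234, 90).
After β⁻: (234, 91).
After β⁻: (234, 92).
After α: (230, 90).
After α: (226, 88).
After α: (222, 86).
Z = 86 is radon.

Rn-222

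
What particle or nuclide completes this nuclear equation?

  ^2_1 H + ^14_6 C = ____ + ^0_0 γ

Conserve mass number: 2 + 14 = A + 0, so A = 16.
Conserve atomic number: 1 + 6 = Z + 0, so Z = 7.
Z = 7 is nitrogen, so the species is ^16_7 N.

N-16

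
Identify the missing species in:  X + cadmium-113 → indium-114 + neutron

deuteron

Conserve mass number: A + 113 = 114 + 1, so A = 2.
Conserve atomic number: Z + 48 = 49 + 0, so Z = 1.
A = 2 and Z = 1 is hydrogen-2 — a deuteron.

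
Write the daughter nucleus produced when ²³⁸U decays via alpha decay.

Th-234

Alpha decay: mass number changes by -4, atomic number by -2.
A: 238 − 4 = 234; Z: 92 − 2 = 90.
Z = 90 is thorium, so the daughter is ²³⁴Th.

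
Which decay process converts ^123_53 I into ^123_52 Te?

beta-plus decay or electron capture

ΔA = 123 − 123 = 0; ΔZ = 52 − 53 = -1.
A is unchanged and Z drops by 1 — a proton has become a neutron (β⁺ emission or electron capture).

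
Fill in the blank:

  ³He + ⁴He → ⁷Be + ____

gamma ray

Conserve mass number: 3 + 4 = 7 + A, so A = 0.
Conserve atomic number: 2 + 2 = 4 + Z, so Z = 0.
A = 0 and Z = 0 is γ — a gamma ray.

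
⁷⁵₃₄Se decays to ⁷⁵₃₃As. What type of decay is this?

ΔA = 75 − 75 = 0; ΔZ = 33 − 34 = -1.
A is unchanged and Z drops by 1 — a proton has become a neutron (β⁺ emission or electron capture).

beta-plus decay or electron capture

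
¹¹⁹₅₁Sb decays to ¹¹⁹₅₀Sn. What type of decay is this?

ΔA = 119 − 119 = 0; ΔZ = 50 − 51 = -1.
A is unchanged and Z drops by 1 — a proton has become a neutron (β⁺ emission or electron capture).

beta-plus decay or electron capture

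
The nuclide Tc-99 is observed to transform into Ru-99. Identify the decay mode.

ΔA = 99 − 99 = 0; ΔZ = 44 − 43 = +1.
A is unchanged and Z rises by 1 — a neutron has become a proton (β⁻ decay).

beta-minus decay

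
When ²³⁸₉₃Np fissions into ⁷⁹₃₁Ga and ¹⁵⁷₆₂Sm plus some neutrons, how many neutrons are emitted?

2

Conserve mass number: 238 = 79 + 157 + k, so k = 238 − 236 = 2.
Check atomic number: 93 = 31 + 62 + 0 = 93. ✓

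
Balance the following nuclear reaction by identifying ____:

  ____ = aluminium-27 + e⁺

Si-27

Conserve mass number: A = 27 + 0, so A = 27.
Conserve atomic number: Z = 13 + 1, so Z = 14.
Z = 14 is silicon, so the species is silicon-27.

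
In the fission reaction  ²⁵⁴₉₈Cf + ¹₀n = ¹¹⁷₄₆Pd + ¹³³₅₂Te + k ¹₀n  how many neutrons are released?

5

Conserve mass number: 255 = 117 + 133 + k, so k = 255 − 250 = 5.
Check atomic number: 98 = 46 + 52 + 0 = 98. ✓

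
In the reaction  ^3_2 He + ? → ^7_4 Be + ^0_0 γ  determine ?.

alpha particle

Conserve mass number: 3 + A = 7 + 0, so A = 4.
Conserve atomic number: 2 + Z = 4 + 0, so Z = 2.
A = 4 and Z = 2 is ^4_2 He — an alpha particle.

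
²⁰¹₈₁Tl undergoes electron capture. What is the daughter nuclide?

Electron capture: mass number changes by +0, atomic number by -1.
A: 201 = 201; Z: 81 − 1 = 80.
Z = 80 is mercury, so the daughter is ²⁰¹₈₀Hg.

Hg-201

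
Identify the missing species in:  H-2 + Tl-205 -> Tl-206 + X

Conserve mass number: 2 + 205 = 206 + A, so A = 1.
Conserve atomic number: 1 + 81 = 81 + Z, so Z = 1.
A = 1 and Z = 1 is H-1 — a proton.

proton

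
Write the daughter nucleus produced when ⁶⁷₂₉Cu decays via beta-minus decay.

Beta-minus decay: mass number changes by +0, atomic number by +1.
A: 67 = 67; Z: 29 + 1 = 30.
Z = 30 is zinc, so the daughter is ⁶⁷₃₀Zn.

Zn-67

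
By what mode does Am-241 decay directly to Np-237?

alpha decay

ΔA = 237 − 241 = -4; ΔZ = 93 − 95 = -2.
A drops by 4 and Z drops by 2 — the signature of alpha emission.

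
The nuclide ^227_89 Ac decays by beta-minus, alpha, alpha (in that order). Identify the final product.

Start: (A, Z) = (227, 89).
After β⁻: (227, 90).
After α: (223, 88).
After α: (219, 86).
Z = 86 is radon.

Rn-219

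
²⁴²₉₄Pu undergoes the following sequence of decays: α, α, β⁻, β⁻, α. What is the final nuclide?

Th-230

Start: (A, Z) = (242, 94).
After α: (238, 92).
After α: (234, 90).
After β⁻: (234, 91).
After β⁻: (234, 92).
After α: (230, 90).
Z = 90 is thorium.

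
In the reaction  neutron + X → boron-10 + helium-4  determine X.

N-13

Conserve mass number: 1 + A = 10 + 4, so A = 13.
Conserve atomic number: 0 + Z = 5 + 2, so Z = 7.
Z = 7 is nitrogen, so the species is nitrogen-13.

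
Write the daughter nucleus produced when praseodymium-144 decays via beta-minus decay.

Beta-minus decay: mass number changes by +0, atomic number by +1.
A: 144 = 144; Z: 59 + 1 = 60.
Z = 60 is neodymium, so the daughter is neodymium-144.

Nd-144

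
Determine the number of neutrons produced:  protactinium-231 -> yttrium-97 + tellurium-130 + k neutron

4

Conserve mass number: 231 = 97 + 130 + k, so k = 231 − 227 = 4.
Check atomic number: 91 = 39 + 52 + 0 = 91. ✓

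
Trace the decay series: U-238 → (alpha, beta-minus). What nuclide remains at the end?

Start: (A, Z) = (238, 92).
After α: (234, 90).
After β⁻: (234, 91).
Z = 91 is protactinium.

Pa-234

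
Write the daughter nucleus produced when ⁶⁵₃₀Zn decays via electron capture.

Electron capture: mass number changes by +0, atomic number by -1.
A: 65 = 65; Z: 30 − 1 = 29.
Z = 29 is copper, so the daughter is ⁶⁵₂₉Cu.

Cu-65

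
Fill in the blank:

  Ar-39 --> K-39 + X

Conserve mass number: 39 = 39 + A, so A = 0.
Conserve atomic number: 18 = 19 + Z, so Z = -1.
A = 0 and Z = -1 is e⁻ — a beta-minus particle.

beta-minus particle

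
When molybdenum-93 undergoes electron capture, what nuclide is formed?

Electron capture: mass number changes by +0, atomic number by -1.
A: 93 = 93; Z: 42 − 1 = 41.
Z = 41 is niobium, so the daughter is niobium-93.

Nb-93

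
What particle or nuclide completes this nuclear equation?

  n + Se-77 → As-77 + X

Conserve mass number: 1 + 77 = 77 + A, so A = 1.
Conserve atomic number: 0 + 34 = 33 + Z, so Z = 1.
A = 1 and Z = 1 is H-1 — a proton.

proton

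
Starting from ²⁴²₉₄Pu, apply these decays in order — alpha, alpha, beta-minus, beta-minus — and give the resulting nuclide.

Start: (A, Z) = (242, 94).
After α: (238, 92).
After α: (234, 90).
After β⁻: (234, 91).
After β⁻: (234, 92).
Z = 92 is uranium.

U-234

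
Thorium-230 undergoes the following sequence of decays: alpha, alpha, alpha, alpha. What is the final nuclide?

Pb-214

Start: (A, Z) = (230, 90).
After α: (226, 88).
After α: (222, 86).
After α: (218, 84).
After α: (214, 82).
Z = 82 is lead.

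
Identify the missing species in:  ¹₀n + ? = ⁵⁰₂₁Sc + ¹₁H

Conserve mass number: 1 + A = 50 + 1, so A = 50.
Conserve atomic number: 0 + Z = 21 + 1, so Z = 22.
Z = 22 is titanium, so the species is ⁵⁰₂₂Ti.

Ti-50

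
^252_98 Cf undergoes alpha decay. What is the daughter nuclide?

Cm-248

Alpha decay: mass number changes by -4, atomic number by -2.
A: 252 − 4 = 248; Z: 98 − 2 = 96.
Z = 96 is curium, so the daughter is ^248_96 Cm.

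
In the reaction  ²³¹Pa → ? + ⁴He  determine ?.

Ac-227

Conserve mass number: 231 = A + 4, so A = 227.
Conserve atomic number: 91 = Z + 2, so Z = 89.
Z = 89 is actinium, so the species is ²²⁷Ac.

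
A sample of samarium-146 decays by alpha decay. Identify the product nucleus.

Nd-142

Alpha decay: mass number changes by -4, atomic number by -2.
A: 146 − 4 = 142; Z: 62 − 2 = 60.
Z = 60 is neodymium, so the daughter is neodymium-142.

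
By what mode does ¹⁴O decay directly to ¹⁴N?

beta-plus decay or electron capture

ΔA = 14 − 14 = 0; ΔZ = 7 − 8 = -1.
A is unchanged and Z drops by 1 — a proton has become a neutron (β⁺ emission or electron capture).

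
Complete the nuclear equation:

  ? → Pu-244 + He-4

Cm-248

Conserve mass number: A = 244 + 4, so A = 248.
Conserve atomic number: Z = 94 + 2, so Z = 96.
Z = 96 is curium, so the species is Cm-248.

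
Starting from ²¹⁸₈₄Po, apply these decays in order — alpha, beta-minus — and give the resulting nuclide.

Bi-214

Start: (A, Z) = (218, 84).
After α: (214, 82).
After β⁻: (214, 83).
Z = 83 is bismuth.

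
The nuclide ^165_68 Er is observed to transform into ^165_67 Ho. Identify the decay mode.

ΔA = 165 − 165 = 0; ΔZ = 67 − 68 = -1.
A is unchanged and Z drops by 1 — a proton has become a neutron (β⁺ emission or electron capture).

beta-plus decay or electron capture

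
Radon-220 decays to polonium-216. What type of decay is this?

alpha decay

ΔA = 216 − 220 = -4; ΔZ = 84 − 86 = -2.
A drops by 4 and Z drops by 2 — the signature of alpha emission.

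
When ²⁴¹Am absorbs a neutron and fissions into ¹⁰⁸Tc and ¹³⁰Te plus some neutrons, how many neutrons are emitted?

4

Conserve mass number: 242 = 108 + 130 + k, so k = 242 − 238 = 4.
Check atomic number: 95 = 43 + 52 + 0 = 95. ✓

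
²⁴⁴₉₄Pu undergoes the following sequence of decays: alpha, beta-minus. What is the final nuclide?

Start: (A, Z) = (244, 94).
After α: (240, 92).
After β⁻: (240, 93).
Z = 93 is neptunium.

Np-240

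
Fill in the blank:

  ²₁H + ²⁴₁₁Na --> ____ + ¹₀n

Mg-25

Conserve mass number: 2 + 24 = A + 1, so A = 25.
Conserve atomic number: 1 + 11 = Z + 0, so Z = 12.
Z = 12 is magnesium, so the species is ²⁵₁₂Mg.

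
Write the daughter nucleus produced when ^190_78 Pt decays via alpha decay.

Os-186

Alpha decay: mass number changes by -4, atomic number by -2.
A: 190 − 4 = 186; Z: 78 − 2 = 76.
Z = 76 is osmium, so the daughter is ^186_76 Os.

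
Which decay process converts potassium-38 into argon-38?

ΔA = 38 − 38 = 0; ΔZ = 18 − 19 = -1.
A is unchanged and Z drops by 1 — a proton has become a neutron (β⁺ emission or electron capture).

beta-plus decay or electron capture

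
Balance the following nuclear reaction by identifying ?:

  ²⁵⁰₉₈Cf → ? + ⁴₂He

Cm-246

Conserve mass number: 250 = A + 4, so A = 246.
Conserve atomic number: 98 = Z + 2, so Z = 96.
Z = 96 is curium, so the species is ²⁴⁶₉₆Cm.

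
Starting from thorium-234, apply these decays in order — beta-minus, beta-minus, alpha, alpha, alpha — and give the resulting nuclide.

Rn-222

Start: (A, Z) = (234, 90).
After β⁻: (234, 91).
After β⁻: (234, 92).
After α: (230, 90).
After α: (226, 88).
After α: (222, 86).
Z = 86 is radon.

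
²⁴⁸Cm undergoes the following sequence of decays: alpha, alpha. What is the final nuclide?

Start: (A, Z) = (248, 96).
After α: (244, 94).
After α: (240, 92).
Z = 92 is uranium.

U-240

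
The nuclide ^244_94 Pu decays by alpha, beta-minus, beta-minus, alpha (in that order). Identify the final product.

U-236

Start: (A, Z) = (244, 94).
After α: (240, 92).
After β⁻: (240, 93).
After β⁻: (240, 94).
After α: (236, 92).
Z = 92 is uranium.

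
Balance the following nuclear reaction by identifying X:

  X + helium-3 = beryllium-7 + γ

alpha particle

Conserve mass number: A + 3 = 7 + 0, so A = 4.
Conserve atomic number: Z + 2 = 4 + 0, so Z = 2.
A = 4 and Z = 2 is helium-4 — an alpha particle.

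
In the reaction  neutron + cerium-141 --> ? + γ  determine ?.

Ce-142

Conserve mass number: 1 + 141 = A + 0, so A = 142.
Conserve atomic number: 0 + 58 = Z + 0, so Z = 58.
Z = 58 is cerium, so the species is cerium-142.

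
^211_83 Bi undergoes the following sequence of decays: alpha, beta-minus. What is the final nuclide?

Start: (A, Z) = (211, 83).
After α: (207, 81).
After β⁻: (207, 82).
Z = 82 is lead.

Pb-207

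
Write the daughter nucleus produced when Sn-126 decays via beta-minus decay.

Sb-126

Beta-minus decay: mass number changes by +0, atomic number by +1.
A: 126 = 126; Z: 50 + 1 = 51.
Z = 51 is antimony, so the daughter is Sb-126.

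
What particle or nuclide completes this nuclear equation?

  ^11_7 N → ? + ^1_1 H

C-10

Conserve mass number: 11 = A + 1, so A = 10.
Conserve atomic number: 7 = Z + 1, so Z = 6.
Z = 6 is carbon, so the species is ^10_6 C.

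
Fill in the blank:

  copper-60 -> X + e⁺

Conserve mass number: 60 = A + 0, so A = 60.
Conserve atomic number: 29 = Z + 1, so Z = 28.
Z = 28 is nickel, so the species is nickel-60.

Ni-60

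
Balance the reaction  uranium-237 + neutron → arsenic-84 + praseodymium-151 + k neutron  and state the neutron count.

Conserve mass number: 238 = 84 + 151 + k, so k = 238 − 235 = 3.
Check atomic number: 92 = 33 + 59 + 0 = 92. ✓

3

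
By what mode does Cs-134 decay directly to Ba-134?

ΔA = 134 − 134 = 0; ΔZ = 56 − 55 = +1.
A is unchanged and Z rises by 1 — a neutron has become a proton (β⁻ decay).

beta-minus decay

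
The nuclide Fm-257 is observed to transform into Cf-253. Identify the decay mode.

alpha decay

ΔA = 253 − 257 = -4; ΔZ = 98 − 100 = -2.
A drops by 4 and Z drops by 2 — the signature of alpha emission.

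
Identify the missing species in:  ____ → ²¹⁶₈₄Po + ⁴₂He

Rn-220

Conserve mass number: A = 216 + 4, so A = 220.
Conserve atomic number: Z = 84 + 2, so Z = 86.
Z = 86 is radon, so the species is ²²⁰₈₆Rn.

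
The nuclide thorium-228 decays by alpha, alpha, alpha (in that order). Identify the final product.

Start: (A, Z) = (228, 90).
After α: (224, 88).
After α: (220, 86).
After α: (216, 84).
Z = 84 is polonium.

Po-216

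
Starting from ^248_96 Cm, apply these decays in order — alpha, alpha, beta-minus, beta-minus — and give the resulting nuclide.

Start: (A, Z) = (248, 96).
After α: (244, 94).
After α: (240, 92).
After β⁻: (240, 93).
After β⁻: (240, 94).
Z = 94 is plutonium.

Pu-240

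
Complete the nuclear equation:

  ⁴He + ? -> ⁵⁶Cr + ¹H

V-53

Conserve mass number: 4 + A = 56 + 1, so A = 53.
Conserve atomic number: 2 + Z = 24 + 1, so Z = 23.
Z = 23 is vanadium, so the species is ⁵³V.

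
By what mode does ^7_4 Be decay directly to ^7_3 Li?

ΔA = 7 − 7 = 0; ΔZ = 3 − 4 = -1.
A is unchanged and Z drops by 1 — a proton has become a neutron (β⁺ emission or electron capture).

beta-plus decay or electron capture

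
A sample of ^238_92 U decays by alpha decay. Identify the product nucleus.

Alpha decay: mass number changes by -4, atomic number by -2.
A: 238 − 4 = 234; Z: 92 − 2 = 90.
Z = 90 is thorium, so the daughter is ^234_90 Th.

Th-234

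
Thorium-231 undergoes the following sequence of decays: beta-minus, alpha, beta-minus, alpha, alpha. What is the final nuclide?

Rn-219

Start: (A, Z) = (231, 90).
After β⁻: (231, 91).
After α: (227, 89).
After β⁻: (227, 90).
After α: (223, 88).
After α: (219, 86).
Z = 86 is radon.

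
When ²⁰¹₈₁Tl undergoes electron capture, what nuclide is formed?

Hg-201

Electron capture: mass number changes by +0, atomic number by -1.
A: 201 = 201; Z: 81 − 1 = 80.
Z = 80 is mercury, so the daughter is ²⁰¹₈₀Hg.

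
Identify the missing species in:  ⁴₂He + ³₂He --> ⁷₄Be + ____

gamma ray

Conserve mass number: 4 + 3 = 7 + A, so A = 0.
Conserve atomic number: 2 + 2 = 4 + Z, so Z = 0.
A = 0 and Z = 0 is ⁰₀γ — a gamma ray.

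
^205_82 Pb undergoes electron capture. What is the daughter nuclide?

Electron capture: mass number changes by +0, atomic number by -1.
A: 205 = 205; Z: 82 − 1 = 81.
Z = 81 is thallium, so the daughter is ^205_81 Tl.

Tl-205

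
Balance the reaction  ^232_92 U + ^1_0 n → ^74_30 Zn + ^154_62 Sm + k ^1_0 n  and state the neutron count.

5

Conserve mass number: 233 = 74 + 154 + k, so k = 233 − 228 = 5.
Check atomic number: 92 = 30 + 62 + 0 = 92. ✓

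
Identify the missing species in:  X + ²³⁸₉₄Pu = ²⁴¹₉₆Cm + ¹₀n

Conserve mass number: A + 238 = 241 + 1, so A = 4.
Conserve atomic number: Z + 94 = 96 + 0, so Z = 2.
A = 4 and Z = 2 is ⁴₂He — an alpha particle.

alpha particle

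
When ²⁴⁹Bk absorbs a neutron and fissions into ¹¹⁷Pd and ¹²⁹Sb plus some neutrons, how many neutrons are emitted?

Conserve mass number: 250 = 117 + 129 + k, so k = 250 − 246 = 4.
Check atomic number: 97 = 46 + 51 + 0 = 97. ✓

4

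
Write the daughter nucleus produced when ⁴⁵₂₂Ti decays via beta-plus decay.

Beta-plus decay: mass number changes by +0, atomic number by -1.
A: 45 = 45; Z: 22 − 1 = 21.
Z = 21 is scandium, so the daughter is ⁴⁵₂₁Sc.

Sc-45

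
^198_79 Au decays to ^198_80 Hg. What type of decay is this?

beta-minus decay

ΔA = 198 − 198 = 0; ΔZ = 80 − 79 = +1.
A is unchanged and Z rises by 1 — a neutron has become a proton (β⁻ decay).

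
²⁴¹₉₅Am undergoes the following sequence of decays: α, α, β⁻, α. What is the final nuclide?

Start: (A, Z) = (241, 95).
After α: (237, 93).
After α: (233, 91).
After β⁻: (233, 92).
After α: (229, 90).
Z = 90 is thorium.

Th-229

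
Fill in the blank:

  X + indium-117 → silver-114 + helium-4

Conserve mass number: A + 117 = 114 + 4, so A = 1.
Conserve atomic number: Z + 49 = 47 + 2, so Z = 0.
A = 1 and Z = 0 is neutron — a neutron.

neutron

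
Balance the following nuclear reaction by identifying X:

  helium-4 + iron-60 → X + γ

Conserve mass number: 4 + 60 = A + 0, so A = 64.
Conserve atomic number: 2 + 26 = Z + 0, so Z = 28.
Z = 28 is nickel, so the species is nickel-64.

Ni-64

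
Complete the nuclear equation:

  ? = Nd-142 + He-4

Sm-146

Conserve mass number: A = 142 + 4, so A = 146.
Conserve atomic number: Z = 60 + 2, so Z = 62.
Z = 62 is samarium, so the species is Sm-146.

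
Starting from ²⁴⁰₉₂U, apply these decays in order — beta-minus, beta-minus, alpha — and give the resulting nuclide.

Start: (A, Z) = (240, 92).
After β⁻: (240, 93).
After β⁻: (240, 94).
After α: (236, 92).
Z = 92 is uranium.

U-236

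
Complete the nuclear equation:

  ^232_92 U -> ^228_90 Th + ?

alpha particle

Conserve mass number: 232 = 228 + A, so A = 4.
Conserve atomic number: 92 = 90 + Z, so Z = 2.
A = 4 and Z = 2 is ^4_2 He — an alpha particle.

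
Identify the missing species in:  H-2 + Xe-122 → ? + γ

Conserve mass number: 2 + 122 = A + 0, so A = 124.
Conserve atomic number: 1 + 54 = Z + 0, so Z = 55.
Z = 55 is caesium, so the species is Cs-124.

Cs-124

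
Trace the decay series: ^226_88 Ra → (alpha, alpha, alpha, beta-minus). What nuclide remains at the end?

Start: (A, Z) = (226, 88).
After α: (222, 86).
After α: (218, 84).
After α: (214, 82).
After β⁻: (214, 83).
Z = 83 is bismuth.

Bi-214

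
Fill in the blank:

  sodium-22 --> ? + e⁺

Ne-22

Conserve mass number: 22 = A + 0, so A = 22.
Conserve atomic number: 11 = Z + 1, so Z = 10.
Z = 10 is neon, so the species is neon-22.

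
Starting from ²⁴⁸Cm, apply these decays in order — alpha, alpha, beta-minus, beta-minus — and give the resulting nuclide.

Start: (A, Z) = (248, 96).
After α: (244, 94).
After α: (240, 92).
After β⁻: (240, 93).
After β⁻: (240, 94).
Z = 94 is plutonium.

Pu-240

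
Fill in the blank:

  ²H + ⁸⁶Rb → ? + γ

Sr-88

Conserve mass number: 2 + 86 = A + 0, so A = 88.
Conserve atomic number: 1 + 37 = Z + 0, so Z = 38.
Z = 38 is strontium, so the species is ⁸⁸Sr.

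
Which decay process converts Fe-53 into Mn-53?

ΔA = 53 − 53 = 0; ΔZ = 25 − 26 = -1.
A is unchanged and Z drops by 1 — a proton has become a neutron (β⁺ emission or electron capture).

beta-plus decay or electron capture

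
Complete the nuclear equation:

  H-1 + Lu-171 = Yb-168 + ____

alpha particle

Conserve mass number: 1 + 171 = 168 + A, so A = 4.
Conserve atomic number: 1 + 71 = 70 + Z, so Z = 2.
A = 4 and Z = 2 is He-4 — an alpha particle.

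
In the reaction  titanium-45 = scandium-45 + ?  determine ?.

positron

Conserve mass number: 45 = 45 + A, so A = 0.
Conserve atomic number: 22 = 21 + Z, so Z = 1.
A = 0 and Z = 1 is e⁺ — a positron.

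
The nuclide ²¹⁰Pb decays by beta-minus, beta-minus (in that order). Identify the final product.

Start: (A, Z) = (210, 82).
After β⁻: (210, 83).
After β⁻: (210, 84).
Z = 84 is polonium.

Po-210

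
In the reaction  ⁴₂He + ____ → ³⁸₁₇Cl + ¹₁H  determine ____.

S-35

Conserve mass number: 4 + A = 38 + 1, so A = 35.
Conserve atomic number: 2 + Z = 17 + 1, so Z = 16.
Z = 16 is sulfur, so the species is ³⁵₁₆S.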